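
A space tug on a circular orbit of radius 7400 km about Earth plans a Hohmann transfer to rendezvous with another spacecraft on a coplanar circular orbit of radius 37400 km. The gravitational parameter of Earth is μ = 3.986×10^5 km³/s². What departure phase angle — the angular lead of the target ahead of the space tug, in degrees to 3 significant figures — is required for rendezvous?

φ = 96.6°

The Hohmann ellipse has a_t = (r₁ + r₂)/2 = 22400 km.
The half-period of the transfer ellipse is t = π√(a_t³/μ) = 16682 s.
Target angular speed ω₂ = √(μ/r₂³) = 8.7289×10^-5 rad/s.
Angle swept by the target during transfer: ω₂·t = 1.4562 rad = 83.43°.
Arrival is 180° from departure on the ellipse, so φ = 180° − 83.43° = 96.6°.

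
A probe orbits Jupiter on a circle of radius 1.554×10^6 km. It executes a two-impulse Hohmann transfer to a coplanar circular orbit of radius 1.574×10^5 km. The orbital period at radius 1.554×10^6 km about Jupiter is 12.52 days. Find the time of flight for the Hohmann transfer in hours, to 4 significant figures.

From Kepler's third law T² = 4π²r³/μ at r = 1.554×10^6 km, T = 12.52 days = 12.52 × 86400 s = 1.081728×10^6 s: μ = 4π²r³/T² = 1.26613×10^8 km³/s².
The Hohmann ellipse has a_t = (r₁ + r₂)/2 = 8.557×10^5 km.
Transfer time t = π√(a_t³/μ) = π√((8.557×10^5)³ / 1.26613×10^8) = 2.210×10^5 s.
Converting: 2.210×10^5 s ÷ 3600 s/hour = 61.39 hours.

t = 61.39 hours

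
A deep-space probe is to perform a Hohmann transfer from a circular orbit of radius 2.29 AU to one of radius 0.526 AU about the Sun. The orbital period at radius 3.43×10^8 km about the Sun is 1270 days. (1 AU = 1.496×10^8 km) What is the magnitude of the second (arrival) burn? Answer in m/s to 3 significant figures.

From Kepler's third law T² = 4π²r³/μ at r = 3.43×10^8 km, T = 1270 days = 1270 × 86400 s = 1.09728×10^8 s: μ = 4π²r³/T² = 1.32314×10^11 km³/s².
In km: r₁ = 2.29 × 1.496×10^8 = 3.42584×10^8 km; r₂ = 0.526 × 1.496×10^8 = 7.86896×10^7 km.
Transfer-ellipse semi-major axis a_t = (r₁ + r₂)/2 = (3.42584×10^8 + 7.86896×10^7)/2 = 2.106368×10^8 km.
Circular speed at r = 7.86896×10^7 km: v_c = √(μ/r) = 41.01 km/s.
Transfer-orbit speed at the same r (vis-viva, a = a_t): v_t = √[μ(2/r − 1/a_t)] = 52.30 km/s.
Δv₂ = |v_t − v_c| = |52.30 − 41.01| = 11.29 km/s.

Δv₂ = 11300 m/s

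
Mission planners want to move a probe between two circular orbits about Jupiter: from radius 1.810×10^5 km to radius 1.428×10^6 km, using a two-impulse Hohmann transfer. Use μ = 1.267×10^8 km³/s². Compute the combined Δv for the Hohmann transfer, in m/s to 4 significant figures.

Transfer-ellipse semi-major axis a_t = (r₁ + r₂)/2 = (1.810×10^5 + 1.428×10^6)/2 = 8.045×10^5 km.
Circular speed at r₁: v₁ = √(μ/r₁) = √(1.267×10^8/1.810×10^5) = 26.4575 km/s.
On the transfer ellipse at r₁, v² = μ(2/r − 1/a) gives v_p = √[μ(2/r₁ − 1/a_t)] = 35.2493 km/s.
First burn Δv₁ = |v_p − v₁| = 8.792 km/s.
At r₂, v₂ = √(μ/r₂) = 9.41942 km/s.
Transfer-orbit speed at r₂: v_a = √[μ(2/r₂ − 1/a_t)] = 4.46787 km/s.
Second burn Δv₂ = |v₂ − v_a| = 4.952 km/s.
Total Δv = Δv₁ + Δv₂ = 13.74 km/s.

Δv = 13740 m/s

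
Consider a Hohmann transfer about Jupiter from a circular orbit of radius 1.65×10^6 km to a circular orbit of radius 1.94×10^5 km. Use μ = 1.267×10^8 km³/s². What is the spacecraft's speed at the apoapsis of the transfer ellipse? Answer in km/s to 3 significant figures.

v = 4.02 km/s

The Hohmann ellipse has a_t = (r₁ + r₂)/2 = 9.220×10^5 km.
The apoapsis of the transfer ellipse is at r = 1.650×10^6 km.
From the vis-viva equation, v = √[μ(2/r − 1/a_t)] = 4.020 km/s.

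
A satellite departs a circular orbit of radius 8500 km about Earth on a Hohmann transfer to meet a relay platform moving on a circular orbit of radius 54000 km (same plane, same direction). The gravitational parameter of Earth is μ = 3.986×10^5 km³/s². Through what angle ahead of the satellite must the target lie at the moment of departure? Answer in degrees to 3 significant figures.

φ = 101°

The Hohmann ellipse has a_t = (r₁ + r₂)/2 = 31250 km.
The half-period of the transfer ellipse is t = π√(a_t³/μ) = 27490 s.
Target angular speed ω₂ = √(μ/r₂³) = 5.031×10^-5 rad/s.
Angle swept by the target during transfer: ω₂·t = 1.383 rad = 79.24°.
Arrival is 180° from departure on the ellipse, so φ = 180° − 79.24° = 101°.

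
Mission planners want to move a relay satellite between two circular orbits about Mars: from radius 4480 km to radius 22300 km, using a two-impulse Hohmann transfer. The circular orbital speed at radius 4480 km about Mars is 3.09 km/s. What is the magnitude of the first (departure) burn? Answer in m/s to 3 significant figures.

Δv₁ = 898 m/s

From the circular-orbit relation v² = μ/r at r = 4480 km: μ = v²r = (3.09)² × 4480 = 42775.5 km³/s².
Transfer-ellipse semi-major axis a_t = (r₁ + r₂)/2 = (4480 + 22300)/2 = 13390 km.
On the circular orbit at r = 4480 km, v_c = √(μ/r) = 3.0900 km/s.
Vis-viva on the transfer ellipse at r = 4480 km gives v_t = √[μ(2/r − 1/a_t)] = 3.9877 km/s.
Δv₁ = |v_t − v_c| = |3.9877 − 3.0900| = 0.8977 km/s.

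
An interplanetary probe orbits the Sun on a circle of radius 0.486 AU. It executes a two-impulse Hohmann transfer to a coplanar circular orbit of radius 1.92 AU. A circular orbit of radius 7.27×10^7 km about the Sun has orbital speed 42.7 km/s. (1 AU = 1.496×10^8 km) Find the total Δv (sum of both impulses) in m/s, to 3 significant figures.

From the circular-orbit relation v² = μ/r at r = 7.27×10^7 km: μ = v²r = (42.7)² × 7.27×10^7 = 1.32553×10^11 km³/s².
In km: r₁ = 0.486 × 1.496×10^8 = 7.27056×10^7 km; r₂ = 1.92 × 1.496×10^8 = 2.87232×10^8 km.
The Hohmann ellipse has a_t = (r₁ + r₂)/2 = 1.799688×10^8 km.
At r₁ the circular-orbit speed is v₁ = √(μ/r₁) = 42.70 km/s.
On the transfer ellipse at r₁, vis-viva gives v_p = √[μ(2/r₁ − 1/a_t)] = 53.94 km/s.
First burn Δv₁ = |v_p − v₁| = 11.24 km/s.
Circular speed at r₂: v₂ = √(μ/r₂) = 21.482 km/s.
Transfer-orbit speed at r₂: v_a = √[μ(2/r₂ − 1/a_t)] = 13.654 km/s.
Second burn Δv₂ = |v₂ − v_a| = 7.828 km/s.
Δv = Δv₁ + Δv₂ = 11.24 + 7.828 = 19.07 km/s.

Δv = 19100 m/s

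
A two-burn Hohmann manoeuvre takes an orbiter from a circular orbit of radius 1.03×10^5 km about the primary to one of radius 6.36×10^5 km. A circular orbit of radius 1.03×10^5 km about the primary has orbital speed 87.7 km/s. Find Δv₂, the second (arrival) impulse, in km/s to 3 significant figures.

Δv₂ = 16.7 km/s

From the circular-orbit relation v² = μ/r at r = 1.03×10^5 km: μ = v²r = (87.7)² × 1.03×10^5 = 7.92203×10^8 km³/s².
Transfer-ellipse semi-major axis a_t = (r₁ + r₂)/2 = (1.030×10^5 + 6.360×10^5)/2 = 3.695×10^5 km.
Circular speed at r = 6.360×10^5 km: v_c = √(μ/r) = 35.29 km/s.
Vis-viva on the transfer ellipse at r = 6.360×10^5 km gives v_t = √[μ(2/r − 1/a_t)] = 18.63 km/s.
Δv₂ = |v_t − v_c| = |18.63 − 35.29| = 16.66 km/s.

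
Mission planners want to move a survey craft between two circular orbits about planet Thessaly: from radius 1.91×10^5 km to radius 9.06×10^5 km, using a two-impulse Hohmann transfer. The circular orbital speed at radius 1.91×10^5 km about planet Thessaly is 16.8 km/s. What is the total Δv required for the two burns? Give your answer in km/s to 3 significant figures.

Δv = 7.95 km/s

From the circular-orbit relation v² = μ/r at r = 1.91×10^5 km: μ = v²r = (16.8)² × 1.91×10^5 = 5.39078×10^7 km³/s².
Transfer-ellipse semi-major axis a_t = (r₁ + r₂)/2 = (1.910×10^5 + 9.060×10^5)/2 = 5.485×10^5 km.
Circular speed at r₁: v₁ = √(μ/r₁) = √(5.39078×10^7/1.910×10^5) = 16.8000 km/s.
Transfer-orbit speed at r₁ (v² = μ(2/r − 1/a)): v_p = √[μ(2/r₁ − 1/a_t)] = 21.5916 km/s.
First burn Δv₁ = |v_p − v₁| = 4.7916 km/s.
Circular speed at r₂: v₂ = √(μ/r₂) = 7.7137 km/s.
Transfer-orbit speed at r₂: v_a = √[μ(2/r₂ − 1/a_t)] = 4.5519 km/s.
Second burn Δv₂ = |v₂ − v_a| = 3.1618 km/s.
Δv = Δv₁ + Δv₂ = 4.7916 + 3.1618 = 7.953 km/s.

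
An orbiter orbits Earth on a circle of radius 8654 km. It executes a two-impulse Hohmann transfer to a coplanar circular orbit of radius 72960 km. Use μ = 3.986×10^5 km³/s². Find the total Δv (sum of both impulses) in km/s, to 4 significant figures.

The Hohmann ellipse has a_t = (r₁ + r₂)/2 = 40807 km.
Circular speed at r₁: v₁ = √(μ/r₁) = √(3.986×10^5/8654) = 6.787 km/s.
On the transfer ellipse at r₁, vis-viva gives v_p = √[μ(2/r₁ − 1/a_t)] = 9.075 km/s.
First burn Δv₁ = |v_p − v₁| = 2.288 km/s.
Circular speed at r₂: v₂ = √(μ/r₂) = 2.337 km/s.
Transfer-orbit speed at r₂: v_a = √[μ(2/r₂ − 1/a_t)] = 1.076 km/s.
Second burn Δv₂ = |v₂ − v_a| = 1.261 km/s.
Total Δv = Δv₁ + Δv₂ = 3.549 km/s.

Δv = 3.549 km/s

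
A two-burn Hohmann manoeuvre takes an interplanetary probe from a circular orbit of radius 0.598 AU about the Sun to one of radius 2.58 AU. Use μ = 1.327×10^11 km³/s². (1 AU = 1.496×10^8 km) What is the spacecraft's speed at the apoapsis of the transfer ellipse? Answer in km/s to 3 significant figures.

v = 11.4 km/s

In km: r₁ = 0.598 × 1.496×10^8 = 8.94608×10^7 km; r₂ = 2.58 × 1.496×10^8 = 3.85968×10^8 km.
The Hohmann ellipse has a_t = (r₁ + r₂)/2 = 2.377144×10^8 km.
At apoapsis, r = 3.85968×10^8 km.
Vis-viva: v = √[μ(2/r − 1/a_t)] = √[1.327×10^11 × (2/3.85968×10^8 − 1/2.377144×10^8)] = 11.37 km/s.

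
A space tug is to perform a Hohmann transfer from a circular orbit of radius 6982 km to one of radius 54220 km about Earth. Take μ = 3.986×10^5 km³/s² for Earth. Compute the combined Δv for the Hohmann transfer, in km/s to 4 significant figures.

Δv = 3.918 km/s

The Hohmann ellipse has a_t = (r₁ + r₂)/2 = 30601 km.
At r₁ the circular-orbit speed is v₁ = √(μ/r₁) = 7.5558 km/s.
Transfer-orbit speed at r₁ (vis-viva equation): v_p = √[μ(2/r₁ − 1/a_t)] = 10.058 km/s.
First burn Δv₁ = |v_p − v₁| = 2.502 km/s.
Circular speed at r₂: v₂ = √(μ/r₂) = 2.711 km/s.
Transfer-orbit speed at r₂: v_a = √[μ(2/r₂ − 1/a_t)] = 1.295 km/s.
Second burn Δv₂ = |v₂ − v_a| = 1.416 km/s.
Total Δv = Δv₁ + Δv₂ = 3.918 km/s.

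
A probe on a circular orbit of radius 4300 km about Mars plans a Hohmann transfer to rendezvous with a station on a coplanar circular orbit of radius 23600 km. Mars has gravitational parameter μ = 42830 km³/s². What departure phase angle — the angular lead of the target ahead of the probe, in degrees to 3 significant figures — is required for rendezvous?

φ = 98.2°

Semi-major axis of the transfer orbit: a_t = (4300 + 23600)/2 = 13950 km.
Transfer time t = π√(a_t³/μ) = 25011 s.
Target angular speed ω₂ = √(μ/r₂³) = 5.7083×10^-5 rad/s.
Angle swept by the target during transfer: ω₂·t = 1.4277 rad = 81.80°.
Arrival is 180° from departure on the ellipse, so φ = 180° − 81.80° = 98.2°.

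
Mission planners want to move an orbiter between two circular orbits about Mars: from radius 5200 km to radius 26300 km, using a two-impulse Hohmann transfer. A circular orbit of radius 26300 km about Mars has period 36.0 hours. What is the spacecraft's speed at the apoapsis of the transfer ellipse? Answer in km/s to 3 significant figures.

From Kepler's third law T² = 4π²r³/μ at r = 26300 km, T = 36.0 hours = 36.0 × 3600 s = 1.296×10^5 s: μ = 4π²r³/T² = 42758.0 km³/s².
Semi-major axis of the transfer orbit: a_t = (5200 + 26300)/2 = 15750 km.
The apoapsis of the transfer ellipse is at r = 26300 km.
Vis-viva: v = √[μ(2/r − 1/a_t)] = √[42758.0 × (2/26300 − 1/15750)] = 0.7326 km/s.

v = 0.733 km/s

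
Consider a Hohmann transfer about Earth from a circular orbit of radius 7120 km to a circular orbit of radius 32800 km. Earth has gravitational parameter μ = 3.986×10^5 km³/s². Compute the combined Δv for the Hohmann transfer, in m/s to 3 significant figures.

Semi-major axis of the transfer orbit: a_t = (7120 + 32800)/2 = 19960 km.
Circular speed at r₁: v₁ = √(μ/r₁) = √(3.986×10^5/7120) = 7.482 km/s.
Transfer-orbit speed at r₁ (v² = μ(2/r − 1/a)): v_p = √[μ(2/r₁ − 1/a_t)] = 9.591 km/s.
First burn Δv₁ = |v_p − v₁| = 2.109 km/s.
Circular speed at r₂: v₂ = √(μ/r₂) = 3.486 km/s.
Transfer-orbit speed at r₂: v_a = √[μ(2/r₂ − 1/a_t)] = 2.082 km/s.
Second burn Δv₂ = |v₂ − v_a| = 1.404 km/s.
Total Δv = Δv₁ + Δv₂ = 3.513 km/s.

Δv = 3510 m/s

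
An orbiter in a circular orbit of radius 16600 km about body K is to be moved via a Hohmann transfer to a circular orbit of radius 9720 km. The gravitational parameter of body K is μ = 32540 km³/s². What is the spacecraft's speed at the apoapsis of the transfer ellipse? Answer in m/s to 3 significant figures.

The Hohmann ellipse has a_t = (r₁ + r₂)/2 = 13160 km.
At apoapsis, r = 16600 km.
Applying v² = μ(2/r − 1/a_t): v = 1.203 km/s.

v = 1200 m/s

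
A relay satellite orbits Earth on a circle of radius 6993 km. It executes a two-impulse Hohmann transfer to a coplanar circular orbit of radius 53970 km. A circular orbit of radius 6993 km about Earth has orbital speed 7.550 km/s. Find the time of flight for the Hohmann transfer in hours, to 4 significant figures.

t = 7.356 hours

From the circular-orbit relation v² = μ/r at r = 6993 km: μ = v²r = (7.550)² × 6993 = 3.98618×10^5 km³/s².
Transfer-ellipse semi-major axis a_t = (r₁ + r₂)/2 = (6993 + 53970)/2 = 30481.5 km.
By Kepler's third law the transfer-orbit period is T = 2π√(a_t³/μ), so t = T/2 = 26480 s.
Converting: 26480 s ÷ 3600 s/hour = 7.356 hours.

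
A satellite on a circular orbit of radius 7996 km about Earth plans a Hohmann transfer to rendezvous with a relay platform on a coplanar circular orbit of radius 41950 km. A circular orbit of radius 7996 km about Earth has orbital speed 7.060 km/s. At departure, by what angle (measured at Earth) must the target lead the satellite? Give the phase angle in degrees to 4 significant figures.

φ = 97.32°

From the circular-orbit relation v² = μ/r at r = 7996 km: μ = v²r = (7.060)² × 7996 = 3.98549×10^5 km³/s².
Transfer-ellipse semi-major axis a_t = (r₁ + r₂)/2 = (7996 + 41950)/2 = 24973 km.
The half-period of the transfer ellipse is t = π√(a_t³/μ) = 19640 s.
The target's mean motion on its circular orbit is ω₂ = √(μ/r₂³) = 7.348×10^-5 rad/s.
Angle swept by the target during transfer: ω₂·t = 1.443 rad = 82.68°.
The satellite traverses 180° on the transfer ellipse, so the target must lead by 180° − 82.68° = 97.32°.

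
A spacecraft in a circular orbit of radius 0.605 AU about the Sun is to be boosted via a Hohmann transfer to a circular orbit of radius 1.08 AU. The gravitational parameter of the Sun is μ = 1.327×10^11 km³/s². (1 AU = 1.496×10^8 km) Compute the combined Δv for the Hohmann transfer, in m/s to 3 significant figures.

Δv = 9440 m/s

In km: r₁ = 0.605 × 1.496×10^8 = 9.0508×10^7 km; r₂ = 1.08 × 1.496×10^8 = 1.61568×10^8 km.
Transfer-ellipse semi-major axis a_t = (r₁ + r₂)/2 = (9.0508×10^7 + 1.61568×10^8)/2 = 1.26038×10^8 km.
Circular speed at r₁: v₁ = √(μ/r₁) = √(1.327×10^11/9.0508×10^7) = 38.291 km/s.
Transfer-orbit speed at r₁ (vis-viva equation): v_p = √[μ(2/r₁ − 1/a_t)] = 43.353 km/s.
First burn Δv₁ = |v_p − v₁| = 5.062 km/s.
Circular speed at r₂: v₂ = √(μ/r₂) = 28.659 km/s.
Transfer-orbit speed at r₂: v_a = √[μ(2/r₂ − 1/a_t)] = 24.286 km/s.
Second burn Δv₂ = |v₂ − v_a| = 4.373 km/s.
Δv = Δv₁ + Δv₂ = 5.062 + 4.373 = 9.435 km/s.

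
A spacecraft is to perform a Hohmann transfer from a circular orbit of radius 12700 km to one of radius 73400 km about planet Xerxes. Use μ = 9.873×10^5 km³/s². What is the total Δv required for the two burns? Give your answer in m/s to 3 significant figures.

Transfer-ellipse semi-major axis a_t = (r₁ + r₂)/2 = (12700 + 73400)/2 = 43050 km.
At r₁ the circular-orbit speed is v₁ = √(μ/r₁) = 8.817038 km/s.
On the transfer ellipse at r₁, v² = μ(2/r − 1/a) gives v_p = √[μ(2/r₁ − 1/a_t)] = 11.51288 km/s.
First burn Δv₁ = |v_p − v₁| = 2.6958 km/s.
At r₂, v₂ = √(μ/r₂) = 3.66755 km/s.
Transfer-orbit speed at r₂: v_a = √[μ(2/r₂ − 1/a_t)] = 1.99201 km/s.
Second burn Δv₂ = |v₂ − v_a| = 1.6755 km/s.
Total Δv = Δv₁ + Δv₂ = 4.371 km/s.

Δv = 4370 m/s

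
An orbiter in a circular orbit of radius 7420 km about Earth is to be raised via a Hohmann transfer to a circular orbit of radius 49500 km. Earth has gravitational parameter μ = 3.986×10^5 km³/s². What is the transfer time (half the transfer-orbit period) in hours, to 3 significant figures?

t = 6.64 hours

The Hohmann ellipse has a_t = (r₁ + r₂)/2 = 28460 km.
By Kepler's third law the transfer-orbit period is T = 2π√(a_t³/μ), so t = T/2 = 23890 s.
Converting: 23890 s ÷ 3600 s/hour = 6.64 hours.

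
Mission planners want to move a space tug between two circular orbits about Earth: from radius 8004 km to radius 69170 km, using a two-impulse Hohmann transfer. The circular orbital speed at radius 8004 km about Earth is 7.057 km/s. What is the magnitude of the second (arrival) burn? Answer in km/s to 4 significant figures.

Δv₂ = 1.307 km/s

From the circular-orbit relation v² = μ/r at r = 8004 km: μ = v²r = (7.057)² × 8004 = 3.98609×10^5 km³/s².
Semi-major axis of the transfer orbit: a_t = (8004 + 69170)/2 = 38587 km.
On the circular orbit at r = 69170 km, v_c = √(μ/r) = 2.4006 km/s.
Vis-viva on the transfer ellipse at r = 69170 km gives v_t = √[μ(2/r − 1/a_t)] = 1.0933 km/s.
Δv₂ = |v_t − v_c| = |1.0933 − 2.4006| = 1.307 km/s.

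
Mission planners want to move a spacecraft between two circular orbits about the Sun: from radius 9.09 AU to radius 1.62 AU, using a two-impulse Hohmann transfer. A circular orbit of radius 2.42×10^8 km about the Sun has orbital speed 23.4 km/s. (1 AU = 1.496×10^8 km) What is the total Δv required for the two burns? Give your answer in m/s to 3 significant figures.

Δv = 11500 m/s

From the circular-orbit relation v² = μ/r at r = 2.42×10^8 km: μ = v²r = (23.4)² × 2.42×10^8 = 1.32510×10^11 km³/s².
In km: r₁ = 9.09 × 1.496×10^8 = 1.359864×10^9 km; r₂ = 1.62 × 1.496×10^8 = 2.42352×10^8 km.
The Hohmann ellipse has a_t = (r₁ + r₂)/2 = 8.01108×10^8 km.
At r₁ the circular-orbit speed is v₁ = √(μ/r₁) = 9.871 km/s.
Transfer-orbit speed at r₁ (v² = μ(2/r − 1/a)): v_a = √[μ(2/r₁ − 1/a_t)] = 5.429 km/s.
First burn Δv₁ = |v_a − v₁| = 4.442 km/s.
Circular speed at r₂: v₂ = √(μ/r₂) = 23.383 km/s.
Transfer-orbit speed at r₂: v_p = √[μ(2/r₂ − 1/a_t)] = 30.465 km/s.
Second burn Δv₂ = |v₂ − v_p| = 7.082 km/s.
Total Δv = Δv₁ + Δv₂ = 11.52 km/s.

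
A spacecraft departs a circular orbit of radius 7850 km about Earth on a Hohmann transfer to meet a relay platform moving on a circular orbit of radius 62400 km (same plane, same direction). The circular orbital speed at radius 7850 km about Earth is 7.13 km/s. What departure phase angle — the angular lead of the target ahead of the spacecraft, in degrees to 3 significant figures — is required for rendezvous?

From the circular-orbit relation v² = μ/r at r = 7850 km: μ = v²r = (7.13)² × 7850 = 3.99070×10^5 km³/s².
Semi-major axis of the transfer orbit: a_t = (7850 + 62400)/2 = 35125 km.
The half-period of the transfer ellipse is t = π√(a_t³/μ) = 32738 s.
The target's mean motion on its circular orbit is ω₂ = √(μ/r₂³) = 4.0527×10^-5 rad/s.
Angle swept by the target during transfer: ω₂·t = 1.3268 rad = 76.02°.
The spacecraft traverses 180° on the transfer ellipse, so the target must lead by 180° − 76.02° = 104°.

φ = 104°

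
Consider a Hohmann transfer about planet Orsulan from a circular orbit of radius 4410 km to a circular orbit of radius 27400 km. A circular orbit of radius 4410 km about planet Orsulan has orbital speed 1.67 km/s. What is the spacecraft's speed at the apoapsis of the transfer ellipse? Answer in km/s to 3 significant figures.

v = 0.353 km/s

From the circular-orbit relation v² = μ/r at r = 4410 km: μ = v²r = (1.67)² × 4410 = 12299.0 km³/s².
The Hohmann ellipse has a_t = (r₁ + r₂)/2 = 15905 km.
At apoapsis, r = 27400 km.
Applying v² = μ(2/r − 1/a_t): v = 0.3528 km/s.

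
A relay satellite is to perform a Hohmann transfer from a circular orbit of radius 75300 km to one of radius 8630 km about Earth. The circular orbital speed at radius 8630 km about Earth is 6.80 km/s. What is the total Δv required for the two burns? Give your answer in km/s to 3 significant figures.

Δv = 3.57 km/s

From the circular-orbit relation v² = μ/r at r = 8630 km: μ = v²r = (6.80)² × 8630 = 3.99051×10^5 km³/s².
Semi-major axis of the transfer orbit: a_t = (75300 + 8630)/2 = 41965 km.
Circular speed at r₁: v₁ = √(μ/r₁) = √(3.99051×10^5/75300) = 2.302 km/s.
On the transfer ellipse at r₁, vis-viva gives v_a = √[μ(2/r₁ − 1/a_t)] = 1.044 km/s.
First burn Δv₁ = |v_a − v₁| = 1.258 km/s.
Circular speed at r₂: v₂ = √(μ/r₂) = 6.800 km/s.
Transfer-orbit speed at r₂: v_p = √[μ(2/r₂ − 1/a_t)] = 9.109 km/s.
Second burn Δv₂ = |v₂ − v_p| = 2.309 km/s.
Total Δv = Δv₁ + Δv₂ = 3.567 km/s.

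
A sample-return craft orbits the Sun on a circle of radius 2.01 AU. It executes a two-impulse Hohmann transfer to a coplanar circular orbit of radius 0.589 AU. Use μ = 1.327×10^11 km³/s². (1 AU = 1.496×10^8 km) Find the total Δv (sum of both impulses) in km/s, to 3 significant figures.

Δv = 16.3 km/s

In km: r₁ = 2.01 × 1.496×10^8 = 3.00696×10^8 km; r₂ = 0.589 × 1.496×10^8 = 8.81144×10^7 km.
Transfer-ellipse semi-major axis a_t = (r₁ + r₂)/2 = (3.00696×10^8 + 8.81144×10^7)/2 = 1.944052×10^8 km.
Circular speed at r₁: v₁ = √(μ/r₁) = √(1.327×10^11/3.00696×10^8) = 21.007 km/s.
On the transfer ellipse at r₁, vis-viva equation gives v_a = √[μ(2/r₁ − 1/a_t)] = 14.143 km/s.
First burn Δv₁ = |v_a − v₁| = 6.864 km/s.
At r₂, v₂ = √(μ/r₂) = 38.807 km/s.
Transfer-orbit speed at r₂: v_p = √[μ(2/r₂ − 1/a_t)] = 48.264 km/s.
Second burn Δv₂ = |v₂ − v_p| = 9.457 km/s.
Total Δv = Δv₁ + Δv₂ = 16.32 km/s.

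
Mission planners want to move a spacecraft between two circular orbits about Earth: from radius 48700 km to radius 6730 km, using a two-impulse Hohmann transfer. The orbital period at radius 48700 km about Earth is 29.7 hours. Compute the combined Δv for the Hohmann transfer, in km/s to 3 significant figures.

Δv = 3.96 km/s

From Kepler's third law T² = 4π²r³/μ at r = 48700 km, T = 29.7 hours = 29.7 × 3600 s = 1.0692×10^5 s: μ = 4π²r³/T² = 3.98868×10^5 km³/s².
The Hohmann ellipse has a_t = (r₁ + r₂)/2 = 27715 km.
At r₁ the circular-orbit speed is v₁ = √(μ/r₁) = 2.8619 km/s.
Transfer-orbit speed at r₁ (vis-viva): v_a = √[μ(2/r₁ − 1/a_t)] = 1.4103 km/s.
First burn Δv₁ = |v_a − v₁| = 1.4516 km/s.
At r₂, v₂ = √(μ/r₂) = 7.6985 km/s.
Transfer-orbit speed at r₂: v_p = √[μ(2/r₂ − 1/a_t)] = 10.205 km/s.
Second burn Δv₂ = |v₂ − v_p| = 2.5065 km/s.
Total Δv = Δv₁ + Δv₂ = 3.958 km/s.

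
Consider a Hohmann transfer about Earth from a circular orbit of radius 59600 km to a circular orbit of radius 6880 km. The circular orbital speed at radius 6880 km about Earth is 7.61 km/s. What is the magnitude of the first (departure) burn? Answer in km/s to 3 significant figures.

Δv₁ = 1.41 km/s

From the circular-orbit relation v² = μ/r at r = 6880 km: μ = v²r = (7.61)² × 6880 = 3.98435×10^5 km³/s².
The Hohmann ellipse has a_t = (r₁ + r₂)/2 = 33240 km.
On the circular orbit at r = 59600 km, v_c = √(μ/r) = 2.5856 km/s.
Transfer-orbit speed at the same r (vis-viva, a = a_t): v_t = √[μ(2/r − 1/a_t)] = 1.1763 km/s.
Δv₁ = |v_t − v_c| = |1.1763 − 2.5856| = 1.409 km/s.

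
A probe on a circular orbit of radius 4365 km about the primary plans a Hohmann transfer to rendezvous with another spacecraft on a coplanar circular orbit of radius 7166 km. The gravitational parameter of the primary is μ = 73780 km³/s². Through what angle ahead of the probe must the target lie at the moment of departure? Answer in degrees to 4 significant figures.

Semi-major axis of the transfer orbit: a_t = (4365 + 7166)/2 = 5765.5 km.
Transfer time t = π√(a_t³/μ) = 5063 s.
The target's mean motion on its circular orbit is ω₂ = √(μ/r₂³) = 4.478×10^-4 rad/s.
Angle swept by the target during transfer: ω₂·t = 2.267 rad = 129.9°.
The probe traverses 180° on the transfer ellipse, so the target must lead by 180° − 129.9° = 50.10°.

φ = 50.10°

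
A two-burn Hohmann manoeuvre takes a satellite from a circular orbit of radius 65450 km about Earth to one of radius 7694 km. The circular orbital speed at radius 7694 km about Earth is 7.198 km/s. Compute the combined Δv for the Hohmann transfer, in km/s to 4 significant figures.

From the circular-orbit relation v² = μ/r at r = 7694 km: μ = v²r = (7.198)² × 7694 = 3.98635×10^5 km³/s².
Transfer-ellipse semi-major axis a_t = (r₁ + r₂)/2 = (65450 + 7694)/2 = 36572 km.
Circular speed at r₁: v₁ = √(μ/r₁) = √(3.98635×10^5/65450) = 2.468 km/s.
Transfer-orbit speed at r₁ (vis-viva equation): v_a = √[μ(2/r₁ − 1/a_t)] = 1.132 km/s.
First burn Δv₁ = |v_a − v₁| = 1.336 km/s.
At r₂, v₂ = √(μ/r₂) = 7.198 km/s.
Transfer-orbit speed at r₂: v_p = √[μ(2/r₂ − 1/a_t)] = 9.629 km/s.
Second burn Δv₂ = |v₂ − v_p| = 2.431 km/s.
Total Δv = Δv₁ + Δv₂ = 3.767 km/s.

Δv = 3.767 km/s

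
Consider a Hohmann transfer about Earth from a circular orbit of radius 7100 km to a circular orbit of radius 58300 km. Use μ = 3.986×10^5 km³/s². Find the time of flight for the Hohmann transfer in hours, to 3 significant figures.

t = 8.17 hours

Transfer-ellipse semi-major axis a_t = (r₁ + r₂)/2 = (7100 + 58300)/2 = 32700 km.
Transfer time t = π√(a_t³/μ) = π√((32700)³ / 3.986×10^5) = 29420 s.
Converting: 29420 s ÷ 3600 s/hour = 8.17 hours.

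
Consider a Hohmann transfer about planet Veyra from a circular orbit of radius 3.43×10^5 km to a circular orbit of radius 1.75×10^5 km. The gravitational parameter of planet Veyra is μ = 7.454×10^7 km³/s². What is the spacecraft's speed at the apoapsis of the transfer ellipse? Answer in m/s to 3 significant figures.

Semi-major axis of the transfer orbit: a_t = (3.430×10^5 + 1.750×10^5)/2 = 2.590×10^5 km.
The apoapsis of the transfer ellipse is at r = 3.430×10^5 km.
Applying v² = μ(2/r − 1/a_t): v = 12.12 km/s.

v = 12100 m/s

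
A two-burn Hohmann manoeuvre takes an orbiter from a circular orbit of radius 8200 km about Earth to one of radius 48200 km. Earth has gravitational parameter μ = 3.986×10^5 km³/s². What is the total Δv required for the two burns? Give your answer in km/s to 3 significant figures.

Transfer-ellipse semi-major axis a_t = (r₁ + r₂)/2 = (8200 + 48200)/2 = 28200 km.
Circular speed at r₁: v₁ = √(μ/r₁) = √(3.986×10^5/8200) = 6.972 km/s.
Transfer-orbit speed at r₁ (vis-viva): v_p = √[μ(2/r₁ − 1/a_t)] = 9.115 km/s.
First burn Δv₁ = |v_p − v₁| = 2.143 km/s.
Circular speed at r₂: v₂ = √(μ/r₂) = 2.876 km/s.
Transfer-orbit speed at r₂: v_a = √[μ(2/r₂ − 1/a_t)] = 1.551 km/s.
Second burn Δv₂ = |v₂ − v_a| = 1.325 km/s.
Δv = Δv₁ + Δv₂ = 2.143 + 1.325 = 3.468 km/s.

Δv = 3.47 km/s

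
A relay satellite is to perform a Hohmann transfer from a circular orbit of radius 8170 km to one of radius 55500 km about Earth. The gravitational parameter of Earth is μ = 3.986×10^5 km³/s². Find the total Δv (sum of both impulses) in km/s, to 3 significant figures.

Semi-major axis of the transfer orbit: a_t = (8170 + 55500)/2 = 31835 km.
Circular speed at r₁: v₁ = √(μ/r₁) = √(3.986×10^5/8170) = 6.985 km/s.
On the transfer ellipse at r₁, vis-viva equation gives v_p = √[μ(2/r₁ − 1/a_t)] = 9.223 km/s.
First burn Δv₁ = |v_p − v₁| = 2.238 km/s.
At r₂, v₂ = √(μ/r₂) = 2.680 km/s.
Transfer-orbit speed at r₂: v_a = √[μ(2/r₂ − 1/a_t)] = 1.358 km/s.
Second burn Δv₂ = |v₂ − v_a| = 1.322 km/s.
Δv = Δv₁ + Δv₂ = 2.238 + 1.322 = 3.560 km/s.

Δv = 3.56 km/s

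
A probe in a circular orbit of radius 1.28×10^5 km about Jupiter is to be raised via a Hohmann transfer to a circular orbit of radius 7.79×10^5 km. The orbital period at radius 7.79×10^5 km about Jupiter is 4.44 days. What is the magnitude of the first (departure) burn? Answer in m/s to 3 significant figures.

Δv₁ = 9780 m/s

From Kepler's third law T² = 4π²r³/μ at r = 7.79×10^5 km, T = 4.44 days = 4.44 × 86400 s = 3.83616×10^5 s: μ = 4π²r³/T² = 1.26817×10^8 km³/s².
Transfer-ellipse semi-major axis a_t = (r₁ + r₂)/2 = (1.280×10^5 + 7.790×10^5)/2 = 4.535×10^5 km.
Circular speed at r = 1.280×10^5 km: v_c = √(μ/r) = 31.476349 km/s.
Vis-viva on the transfer ellipse at r = 1.280×10^5 km gives v_t = √[μ(2/r − 1/a_t)] = 41.253846 km/s.
Δv₁ = |v_t − v_c| = |41.253846 − 31.476349| = 9.777 km/s.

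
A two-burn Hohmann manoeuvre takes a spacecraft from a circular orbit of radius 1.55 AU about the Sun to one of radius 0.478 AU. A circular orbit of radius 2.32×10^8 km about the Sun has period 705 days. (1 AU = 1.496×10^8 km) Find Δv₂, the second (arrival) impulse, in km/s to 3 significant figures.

Δv₂ = 10.2 km/s

From Kepler's third law T² = 4π²r³/μ at r = 2.32×10^8 km, T = 705 days = 705 × 86400 s = 6.0912×10^7 s: μ = 4π²r³/T² = 1.32867×10^11 km³/s².
In km: r₁ = 1.55 × 1.496×10^8 = 2.3188×10^8 km; r₂ = 0.478 × 1.496×10^8 = 7.15088×10^7 km.
Semi-major axis of the transfer orbit: a_t = (2.3188×10^8 + 7.15088×10^7)/2 = 1.516944×10^8 km.
On the circular orbit at r = 7.15088×10^7 km, v_c = √(μ/r) = 43.105 km/s.
Transfer-orbit speed at the same r (vis-viva, a = a_t): v_t = √[μ(2/r − 1/a_t)] = 53.294 km/s.
Δv₂ = |v_t − v_c| = |53.294 − 43.105| = 10.19 km/s.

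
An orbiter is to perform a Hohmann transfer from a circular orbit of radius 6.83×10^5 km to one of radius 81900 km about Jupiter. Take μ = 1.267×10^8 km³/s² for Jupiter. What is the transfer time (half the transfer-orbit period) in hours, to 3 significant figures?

t = 18.3 hours

Transfer-ellipse semi-major axis a_t = (r₁ + r₂)/2 = (6.830×10^5 + 81900)/2 = 3.8245×10^5 km.
Transfer time t = π√(a_t³/μ) = π√((3.8245×10^5)³ / 1.267×10^8) = 66010 s.
Converting: 66010 s ÷ 3600 s/hour = 18.3 hours.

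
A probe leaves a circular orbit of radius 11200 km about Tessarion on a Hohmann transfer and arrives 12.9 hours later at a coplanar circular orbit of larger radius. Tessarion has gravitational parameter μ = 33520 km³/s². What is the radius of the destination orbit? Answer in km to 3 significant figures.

r₂ = 27600 km

Transfer time t = 12.9 hours = 46440 s, and t = π√(a_t³/μ).
So a_t = (μ t²/π²)^(1/3) = (33520 × (46440)² / π²)^(1/3) = 19421 km.
Since a_t = (r₁ + r₂)/2, r₂ = 2a_t − r₁ = 2×19421 − 11200 = 27642 km.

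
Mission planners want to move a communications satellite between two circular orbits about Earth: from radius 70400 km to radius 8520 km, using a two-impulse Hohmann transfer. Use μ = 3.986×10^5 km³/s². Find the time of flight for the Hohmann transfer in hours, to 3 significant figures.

Transfer-ellipse semi-major axis a_t = (r₁ + r₂)/2 = (70400 + 8520)/2 = 39460 km.
By Kepler's third law the transfer-orbit period is T = 2π√(a_t³/μ), so t = T/2 = 39000 s.
Converting: 39000 s ÷ 3600 s/hour = 10.8 hours.

t = 10.8 hours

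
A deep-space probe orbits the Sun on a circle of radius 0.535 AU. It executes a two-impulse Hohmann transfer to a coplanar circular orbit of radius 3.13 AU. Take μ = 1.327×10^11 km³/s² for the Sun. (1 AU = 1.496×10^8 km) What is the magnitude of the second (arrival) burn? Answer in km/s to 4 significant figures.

Δv₂ = 7.738 km/s

In km: r₁ = 0.535 × 1.496×10^8 = 8.0036×10^7 km; r₂ = 3.13 × 1.496×10^8 = 4.68248×10^8 km.
Transfer-ellipse semi-major axis a_t = (r₁ + r₂)/2 = (8.0036×10^7 + 4.68248×10^8)/2 = 2.74142×10^8 km.
Circular speed at r = 4.68248×10^8 km: v_c = √(μ/r) = 16.834 km/s.
Vis-viva on the transfer ellipse at r = 4.68248×10^8 km gives v_t = √[μ(2/r − 1/a_t)] = 9.0960 km/s.
Δv₂ = |v_t − v_c| = |9.0960 − 16.834| = 7.738 km/s.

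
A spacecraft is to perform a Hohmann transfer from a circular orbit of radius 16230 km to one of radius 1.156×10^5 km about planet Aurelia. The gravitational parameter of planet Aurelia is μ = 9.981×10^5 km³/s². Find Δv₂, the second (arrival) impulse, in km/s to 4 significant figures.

Semi-major axis of the transfer orbit: a_t = (16230 + 1.156×10^5)/2 = 65915 km.
Circular speed at r = 1.156×10^5 km: v_c = √(μ/r) = 2.938 km/s.
Vis-viva on the transfer ellipse at r = 1.156×10^5 km gives v_t = √[μ(2/r − 1/a_t)] = 1.458 km/s.
Δv₂ = |v_t − v_c| = |1.458 − 2.938| = 1.480 km/s.

Δv₂ = 1.480 km/s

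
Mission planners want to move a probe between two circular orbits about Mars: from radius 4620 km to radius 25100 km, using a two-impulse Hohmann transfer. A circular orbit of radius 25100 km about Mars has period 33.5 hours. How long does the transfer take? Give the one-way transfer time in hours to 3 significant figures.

From Kepler's third law T² = 4π²r³/μ at r = 25100 km, T = 33.5 hours = 33.5 × 3600 s = 1.206×10^5 s: μ = 4π²r³/T² = 42922.6 km³/s².
Transfer-ellipse semi-major axis a_t = (r₁ + r₂)/2 = (4620 + 25100)/2 = 14860 km.
Half the transfer-orbit period gives t = π√(a_t³/μ) = 27470 s.
Converting: 27470 s ÷ 3600 s/hour = 7.63 hours.

t = 7.63 hours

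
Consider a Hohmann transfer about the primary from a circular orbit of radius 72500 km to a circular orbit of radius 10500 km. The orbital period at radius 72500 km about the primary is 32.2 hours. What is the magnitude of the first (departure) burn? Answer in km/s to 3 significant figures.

From Kepler's third law T² = 4π²r³/μ at r = 72500 km, T = 32.2 hours = 32.2 × 3600 s = 1.1592×10^5 s: μ = 4π²r³/T² = 1.11958×10^6 km³/s².
Semi-major axis of the transfer orbit: a_t = (72500 + 10500)/2 = 41500 km.
On the circular orbit at r = 72500 km, v_c = √(μ/r) = 3.930 km/s.
Vis-viva on the transfer ellipse at r = 72500 km gives v_t = √[μ(2/r − 1/a_t)] = 1.977 km/s.
Δv₁ = |v_t − v_c| = |1.977 − 3.930| = 1.953 km/s.

Δv₁ = 1.95 km/s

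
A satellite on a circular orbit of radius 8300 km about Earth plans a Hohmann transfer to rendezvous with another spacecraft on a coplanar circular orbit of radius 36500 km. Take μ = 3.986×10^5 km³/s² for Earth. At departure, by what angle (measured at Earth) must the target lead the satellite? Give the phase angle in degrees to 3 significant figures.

Semi-major axis of the transfer orbit: a_t = (8300 + 36500)/2 = 22400 km.
The half-period of the transfer ellipse is t = π√(a_t³/μ) = 16682 s.
The target's mean motion on its circular orbit is ω₂ = √(μ/r₂³) = 9.0538×10^-5 rad/s.
Angle swept by the target during transfer: ω₂·t = 1.5104 rad = 86.54°.
The satellite traverses 180° on the transfer ellipse, so the target must lead by 180° − 86.54° = 93.5°.

φ = 93.5°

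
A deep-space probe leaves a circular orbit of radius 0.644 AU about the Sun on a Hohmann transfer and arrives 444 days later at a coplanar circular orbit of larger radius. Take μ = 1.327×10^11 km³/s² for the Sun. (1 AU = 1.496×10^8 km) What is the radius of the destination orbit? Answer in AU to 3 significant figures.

r₂ = 2.97 AU

In km: r₁ = 0.644 × 1.496×10^8 = 9.63424×10^7 km.
Transfer time t = 444 days = 3.83616×10^7 s, and t = π√(a_t³/μ).
So a_t = (μ t²/π²)^(1/3) = (1.327×10^11 × (3.83616×10^7)² / π²)^(1/3) = 2.7047×10^8 km.
Since a_t = (r₁ + r₂)/2, r₂ = 2a_t − r₁ = 2×2.7047×10^8 − 9.63424×10^7 = 4.445976×10^8 km.
In AU: r₂ = 4.445976×10^8 / 1.496×10^8 = 2.97 AU.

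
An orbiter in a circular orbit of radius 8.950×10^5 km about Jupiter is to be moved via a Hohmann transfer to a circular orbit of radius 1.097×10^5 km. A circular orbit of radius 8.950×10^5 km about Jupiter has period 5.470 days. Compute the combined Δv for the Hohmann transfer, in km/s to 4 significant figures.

From Kepler's third law T² = 4π²r³/μ at r = 8.950×10^5 km, T = 5.470 days = 5.470 × 86400 s = 4.72608×10^5 s: μ = 4π²r³/T² = 1.26715×10^8 km³/s².
Semi-major axis of the transfer orbit: a_t = (8.950×10^5 + 1.097×10^5)/2 = 5.0235×10^5 km.
At r₁ the circular-orbit speed is v₁ = √(μ/r₁) = 11.8988 km/s.
Transfer-orbit speed at r₁ (v² = μ(2/r − 1/a)): v_a = √[μ(2/r₁ − 1/a_t)] = 5.56035 km/s.
First burn Δv₁ = |v_a − v₁| = 6.338 km/s.
Circular speed at r₂: v₂ = √(μ/r₂) = 33.987 km/s.
Transfer-orbit speed at r₂: v_p = √[μ(2/r₂ − 1/a_t)] = 45.365 km/s.
Second burn Δv₂ = |v₂ − v_p| = 11.38 km/s.
Total Δv = Δv₁ + Δv₂ = 17.72 km/s.

Δv = 17.72 km/s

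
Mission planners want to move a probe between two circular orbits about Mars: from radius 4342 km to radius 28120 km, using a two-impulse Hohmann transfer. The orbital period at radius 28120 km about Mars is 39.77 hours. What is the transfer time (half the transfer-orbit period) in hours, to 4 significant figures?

t = 8.720 hours

From Kepler's third law T² = 4π²r³/μ at r = 28120 km, T = 39.77 hours = 39.77 × 3600 s = 1.43172×10^5 s: μ = 4π²r³/T² = 42824.2 km³/s².
The Hohmann ellipse has a_t = (r₁ + r₂)/2 = 16231 km.
Half the transfer-orbit period gives t = π√(a_t³/μ) = 31392 s.
Converting: 31392 s ÷ 3600 s/hour = 8.720 hours.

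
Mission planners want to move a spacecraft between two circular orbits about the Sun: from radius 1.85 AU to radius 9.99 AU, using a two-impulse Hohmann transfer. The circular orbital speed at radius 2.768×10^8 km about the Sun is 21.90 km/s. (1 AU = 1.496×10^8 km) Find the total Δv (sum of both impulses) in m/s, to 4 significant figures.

Δv = 10710 m/s

From the circular-orbit relation v² = μ/r at r = 2.768×10^8 km: μ = v²r = (21.90)² × 2.768×10^8 = 1.32756×10^11 km³/s².
In km: r₁ = 1.85 × 1.496×10^8 = 2.7676×10^8 km; r₂ = 9.99 × 1.496×10^8 = 1.494504×10^9 km.
Semi-major axis of the transfer orbit: a_t = (2.7676×10^8 + 1.494504×10^9)/2 = 8.85632×10^8 km.
At r₁ the circular-orbit speed is v₁ = √(μ/r₁) = 21.9016 km/s.
Transfer-orbit speed at r₁ (v² = μ(2/r − 1/a)): v_p = √[μ(2/r₁ − 1/a_t)] = 28.4510 km/s.
First burn Δv₁ = |v_p − v₁| = 6.5494 km/s.
At r₂, v₂ = √(μ/r₂) = 9.4249 km/s.
Transfer-orbit speed at r₂: v_a = √[μ(2/r₂ − 1/a_t)] = 5.2687 km/s.
Second burn Δv₂ = |v₂ − v_a| = 4.1562 km/s.
Total Δv = Δv₁ + Δv₂ = 10.71 km/s.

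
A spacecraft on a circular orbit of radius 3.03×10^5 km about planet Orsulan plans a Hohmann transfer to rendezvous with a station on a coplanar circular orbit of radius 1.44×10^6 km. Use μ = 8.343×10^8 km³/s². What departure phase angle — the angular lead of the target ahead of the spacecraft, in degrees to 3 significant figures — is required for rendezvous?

φ = 95.3°

Semi-major axis of the transfer orbit: a_t = (3.030×10^5 + 1.440×10^6)/2 = 8.715×10^5 km.
Transfer time t = π√(a_t³/μ) = 88489.1 s.
The target's mean motion on its circular orbit is ω₂ = √(μ/r₂³) = 1.67154×10^-5 rad/s.
Angle swept by the target during transfer: ω₂·t = 1.47913 rad = 84.748°.
Arrival is 180° from departure on the ellipse, so φ = 180° − 84.748° = 95.3°.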